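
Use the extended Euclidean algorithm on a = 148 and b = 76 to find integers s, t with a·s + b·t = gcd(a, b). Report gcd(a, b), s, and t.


Euclidean algorithm on (148, 76) — divide until remainder is 0:
  148 = 1 · 76 + 72
  76 = 1 · 72 + 4
  72 = 18 · 4 + 0
gcd(148, 76) = 4.
Track Bezout coefficients alongside the remainders: start with r₀ = 148 = a·1 + b·0 (s = 1, t = 0) and r₁ = 76 = a·0 + b·1 (s = 0, t = 1); each new remainder r_{k+1} = r_{k-1} − q_k·r_k inherits s_{k+1} = s_{k-1} − q_k·s_k, t_{k+1} = t_{k-1} − q_k·t_k, so r_k = a·s_k + b·t_k at every step:
  q = 1: r = 72, s = 1 − 1·0 = 1, t = 0 − 1·1 = -1  (check: 148·1 + 76·(-1) = 72)
  q = 1: r = 4, s = 0 − 1·1 = -1, t = 1 − 1·(-1) = 2  (check: 148·(-1) + 76·2 = 4)
The row with r = 4 (the gcd) gives the Bezout coefficients s = -1, t = 2.
Result: 148 · (-1) + 76 · (2) = 4.

gcd(148, 76) = 4; s = -1, t = 2 (check: 148·(-1) + 76·2 = 4).


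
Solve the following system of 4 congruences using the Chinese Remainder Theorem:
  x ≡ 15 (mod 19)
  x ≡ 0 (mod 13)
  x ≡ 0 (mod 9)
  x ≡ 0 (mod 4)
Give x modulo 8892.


Product of moduli M = 19 · 13 · 9 · 4 = 8892.
Merge one congruence at a time:
  Start: x ≡ 15 (mod 19).
  Combine with x ≡ 0 (mod 13); new modulus lcm = 247.
    Write x = 15 + 19·t and substitute into x ≡ 0 (mod 13): 19·t ≡ 0 − 15 = -15 (mod 13).
    Reduce coefficients mod 13: 6·t ≡ 11 (mod 13).
    The inverse of 6 mod 13 is 11 (since 6·11 = 66 = 5·13 + 1), so t ≡ 11·11 = 121 ≡ 4 (mod 13).
    Then x = 15 + 19·4 = 91, valid modulo lcm(19, 13) = 247: x ≡ 91 (mod 247).
  Combine with x ≡ 0 (mod 9); new modulus lcm = 2223.
    Write x = 91 + 247·t and substitute into x ≡ 0 (mod 9): 247·t ≡ 0 − 91 = -91 (mod 9).
    Reduce coefficients mod 9: 4·t ≡ 8 (mod 9).
    The inverse of 4 mod 9 is 7 (since 4·7 = 28 = 3·9 + 1), so t ≡ 7·8 = 56 ≡ 2 (mod 9).
    Then x = 91 + 247·2 = 585, valid modulo lcm(247, 9) = 2223: x ≡ 585 (mod 2223).
  Combine with x ≡ 0 (mod 4); new modulus lcm = 8892.
    Write x = 585 + 2223·t and substitute into x ≡ 0 (mod 4): 2223·t ≡ 0 − 585 = -585 (mod 4).
    Reduce coefficients mod 4: 3·t ≡ 3 (mod 4).
    The inverse of 3 mod 4 is 3 (since 3·3 = 9 = 2·4 + 1), so t ≡ 3·3 = 9 ≡ 1 (mod 4).
    Then x = 585 + 2223·1 = 2808, valid modulo lcm(2223, 4) = 8892: x ≡ 2808 (mod 8892).
Verify against each original: 2808 mod 19 = 15, 2808 mod 13 = 0, 2808 mod 9 = 0, 2808 mod 4 = 0.

x ≡ 2808 (mod 8892).


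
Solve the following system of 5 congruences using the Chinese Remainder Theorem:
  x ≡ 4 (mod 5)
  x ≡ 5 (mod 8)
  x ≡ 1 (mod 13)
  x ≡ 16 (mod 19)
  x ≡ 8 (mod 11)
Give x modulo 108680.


Product of moduli M = 5 · 8 · 13 · 19 · 11 = 108680.
Merge one congruence at a time:
  Start: x ≡ 4 (mod 5).
  Combine with x ≡ 5 (mod 8); new modulus lcm = 40.
    Write x = 4 + 5·t and substitute into x ≡ 5 (mod 8): 5·t ≡ 5 − 4 = 1 (mod 8).
    The inverse of 5 mod 8 is 5 (since 5·5 = 25 = 3·8 + 1), so t ≡ 5·1 = 5 ≡ 5 (mod 8).
    Then x = 4 + 5·5 = 29, valid modulo lcm(5, 8) = 40: x ≡ 29 (mod 40).
  Combine with x ≡ 1 (mod 13); new modulus lcm = 520.
    Write x = 29 + 40·t and substitute into x ≡ 1 (mod 13): 40·t ≡ 1 − 29 = -28 (mod 13).
    Reduce coefficients mod 13: 1·t ≡ 11 (mod 13).
    So t ≡ 11 (mod 13).
    Then x = 29 + 40·11 = 469, valid modulo lcm(40, 13) = 520: x ≡ 469 (mod 520).
  Combine with x ≡ 16 (mod 19); new modulus lcm = 9880.
    Write x = 469 + 520·t and substitute into x ≡ 16 (mod 19): 520·t ≡ 16 − 469 = -453 (mod 19).
    Reduce coefficients mod 19: 7·t ≡ 3 (mod 19).
    The inverse of 7 mod 19 is 11 (since 7·11 = 77 = 4·19 + 1), so t ≡ 11·3 = 33 ≡ 14 (mod 19).
    Then x = 469 + 520·14 = 7749, valid modulo lcm(520, 19) = 9880: x ≡ 7749 (mod 9880).
  Combine with x ≡ 8 (mod 11); new modulus lcm = 108680.
    Write x = 7749 + 9880·t and substitute into x ≡ 8 (mod 11): 9880·t ≡ 8 − 7749 = -7741 (mod 11).
    Reduce coefficients mod 11: 2·t ≡ 3 (mod 11).
    The inverse of 2 mod 11 is 6 (since 2·6 = 12 = 1·11 + 1), so t ≡ 6·3 = 18 ≡ 7 (mod 11).
    Then x = 7749 + 9880·7 = 76909, valid modulo lcm(9880, 11) = 108680: x ≡ 76909 (mod 108680).
Verify against each original: 76909 mod 5 = 4, 76909 mod 8 = 5, 76909 mod 13 = 1, 76909 mod 19 = 16, 76909 mod 11 = 8.

x ≡ 76909 (mod 108680).


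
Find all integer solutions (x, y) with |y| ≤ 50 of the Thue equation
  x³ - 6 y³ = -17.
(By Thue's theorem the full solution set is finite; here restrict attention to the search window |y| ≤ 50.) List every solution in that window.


The equation is x³ - 6y³ = -17. For fixed y, x³ = 6·y³ − 17, so a solution requires the RHS to be a perfect cube.
Strategy: iterate y from -50 to 50, compute RHS = 6·y³ − 17, and check whether it is a (positive or negative) perfect cube.
Check small values of y:
  y = 0: RHS = -17 is not a perfect cube.
  y = 1: RHS = -11 is not a perfect cube.
  y = -1: RHS = -23 is not a perfect cube.
  y = 2: RHS = 31 is not a perfect cube.
  y = -2: RHS = -65 is not a perfect cube.
  y = 3: RHS = 145 is not a perfect cube.
  y = -3: RHS = -179 is not a perfect cube.
Continuing the search up to |y| = 50 finds no solutions either.
No (x, y) in the scanned range satisfies the equation.

No integer solutions with |y| ≤ 50.


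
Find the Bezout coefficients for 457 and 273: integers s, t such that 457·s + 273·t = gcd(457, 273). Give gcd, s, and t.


Euclidean algorithm on (457, 273) — divide until remainder is 0:
  457 = 1 · 273 + 184
  273 = 1 · 184 + 89
  184 = 2 · 89 + 6
  89 = 14 · 6 + 5
  6 = 1 · 5 + 1
  5 = 5 · 1 + 0
gcd(457, 273) = 1.
Track Bezout coefficients alongside the remainders: start with r₀ = 457 = a·1 + b·0 (s = 1, t = 0) and r₁ = 273 = a·0 + b·1 (s = 0, t = 1); each new remainder r_{k+1} = r_{k-1} − q_k·r_k inherits s_{k+1} = s_{k-1} − q_k·s_k, t_{k+1} = t_{k-1} − q_k·t_k, so r_k = a·s_k + b·t_k at every step:
  q = 1: r = 184, s = 1 − 1·0 = 1, t = 0 − 1·1 = -1  (check: 457·1 + 273·(-1) = 184)
  q = 1: r = 89, s = 0 − 1·1 = -1, t = 1 − 1·(-1) = 2  (check: 457·(-1) + 273·2 = 89)
  q = 2: r = 6, s = 1 − 2·(-1) = 3, t = -1 − 2·2 = -5  (check: 457·3 + 273·(-5) = 6)
  q = 14: r = 5, s = -1 − 14·3 = -43, t = 2 − 14·(-5) = 72  (check: 457·(-43) + 273·72 = 5)
  q = 1: r = 1, s = 3 − 1·(-43) = 46, t = -5 − 1·72 = -77  (check: 457·46 + 273·(-77) = 1)
The row with r = 1 (the gcd) gives the Bezout coefficients s = 46, t = -77.
Result: 457 · (46) + 273 · (-77) = 1.

gcd(457, 273) = 1; s = 46, t = -77 (check: 457·46 + 273·(-77) = 1).


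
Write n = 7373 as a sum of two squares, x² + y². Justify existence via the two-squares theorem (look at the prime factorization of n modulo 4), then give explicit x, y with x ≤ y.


Step 1: Factor n = 7373 = 73 · 101.
Step 2: Check the mod-4 condition on each prime factor: 73 ≡ 1 (mod 4), exponent 1; 101 ≡ 1 (mod 4), exponent 1.
All primes ≡ 3 (mod 4) appear to even exponent (or don't appear), so by the two-squares theorem n IS expressible as a sum of two squares.
Step 3: Build a representation. Here n = 73 · 101 is a product of primes ≡ 1 (mod 4). Each prime p ≡ 1 (mod 4) is itself a sum of two squares; find a² by testing p − a² for a perfect square:
  73: 73 − 1² = 72, 73 − 2² = 69, 73 − 3² = 64 = 8² ⇒ 73 = 3² + 8².
  101: 101 − 1² = 100 = 10² ⇒ 101 = 1² + 10².
  Combine using the Brahmagupta–Fibonacci identity (a² + b²)(c² + d²) = (ac − bd)² + (ad + bc)² = (ac + bd)² + (ad − bc)²:
  73 · 101 = 7373: from (3² + 8²)(1² + 10²), take (3·1 − 8·10, 3·10 + 8·1) = (3 − 80, 30 + 8) = (-77, 38); dropping signs (only squares matter) gives (77, 38); check 77² + 38² = 5929 + 1444 = 7373 ✓.
Step 4: Order so x ≤ y and verify: 38² + 77² = 1444 + 5929 = 7373 = n. ✓

n = 7373 = 38² + 77² (one valid representation with x ≤ y).


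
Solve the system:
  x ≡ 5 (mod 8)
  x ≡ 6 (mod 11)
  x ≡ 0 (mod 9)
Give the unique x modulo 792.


Moduli 8, 11, 9 are pairwise coprime; by CRT there is a unique solution modulo M = 8 · 11 · 9 = 792.
Solve pairwise, accumulating the modulus:
  Start with x ≡ 5 (mod 8).
  Combine with x ≡ 6 (mod 11): since gcd(8, 11) = 1, we get a unique residue mod 88.
    Write x = 5 + 8·t and substitute into x ≡ 6 (mod 11): 8·t ≡ 6 − 5 = 1 (mod 11).
    The inverse of 8 mod 11 is 7 (since 8·7 = 56 = 5·11 + 1), so t ≡ 7·1 = 7 ≡ 7 (mod 11).
    Then x = 5 + 8·7 = 61, valid modulo lcm(8, 11) = 88: x ≡ 61 (mod 88).
  Combine with x ≡ 0 (mod 9): since gcd(88, 9) = 1, we get a unique residue mod 792.
    Write x = 61 + 88·t and substitute into x ≡ 0 (mod 9): 88·t ≡ 0 − 61 = -61 (mod 9).
    Reduce coefficients mod 9: 7·t ≡ 2 (mod 9).
    The inverse of 7 mod 9 is 4 (since 7·4 = 28 = 3·9 + 1), so t ≡ 4·2 = 8 ≡ 8 (mod 9).
    Then x = 61 + 88·8 = 765, valid modulo lcm(88, 9) = 792: x ≡ 765 (mod 792).
Verify: 765 mod 8 = 5 ✓, 765 mod 11 = 6 ✓, 765 mod 9 = 0 ✓.

x ≡ 765 (mod 792).


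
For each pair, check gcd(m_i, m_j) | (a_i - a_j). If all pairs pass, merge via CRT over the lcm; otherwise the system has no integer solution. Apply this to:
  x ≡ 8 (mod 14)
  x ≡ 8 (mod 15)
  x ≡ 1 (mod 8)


Moduli 14, 15, 8 are not pairwise coprime, so CRT works modulo lcm(m_i) when all pairwise compatibility conditions hold.
Pairwise compatibility: gcd(m_i, m_j) must divide a_i - a_j for every pair.
Merge one congruence at a time:
  Start: x ≡ 8 (mod 14).
  Combine with x ≡ 8 (mod 15): gcd(14, 15) = 1; 8 - 8 = 0, which IS divisible by 1, so compatible.
    Write x = 8 + 14·t and substitute into x ≡ 8 (mod 15): 14·t ≡ 8 − 8 = 0 (mod 15).
    The inverse of 14 mod 15 is 14 (since 14·14 = 196 = 13·15 + 1), so t ≡ 14·0 = 0 ≡ 0 (mod 15).
    Then x = 8 + 14·0 = 8, valid modulo lcm(14, 15) = 210: x ≡ 8 (mod 210).
  Combine with x ≡ 1 (mod 8): gcd(210, 8) = 2, and 1 - 8 = -7 is NOT divisible by 2.
    ⇒ system is inconsistent (no integer solution).

No solution (the system is inconsistent).


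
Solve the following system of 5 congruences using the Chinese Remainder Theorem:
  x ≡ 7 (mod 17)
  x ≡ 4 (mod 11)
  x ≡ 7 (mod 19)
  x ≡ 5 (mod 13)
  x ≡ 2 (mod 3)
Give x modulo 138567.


Product of moduli M = 17 · 11 · 19 · 13 · 3 = 138567.
Merge one congruence at a time:
  Start: x ≡ 7 (mod 17).
  Combine with x ≡ 4 (mod 11); new modulus lcm = 187.
    Write x = 7 + 17·t and substitute into x ≡ 4 (mod 11): 17·t ≡ 4 − 7 = -3 (mod 11).
    Reduce coefficients mod 11: 6·t ≡ 8 (mod 11).
    The inverse of 6 mod 11 is 2 (since 6·2 = 12 = 1·11 + 1), so t ≡ 2·8 = 16 ≡ 5 (mod 11).
    Then x = 7 + 17·5 = 92, valid modulo lcm(17, 11) = 187: x ≡ 92 (mod 187).
  Combine with x ≡ 7 (mod 19); new modulus lcm = 3553.
    Write x = 92 + 187·t and substitute into x ≡ 7 (mod 19): 187·t ≡ 7 − 92 = -85 (mod 19).
    Reduce coefficients mod 19: 16·t ≡ 10 (mod 19).
    The inverse of 16 mod 19 is 6 (since 16·6 = 96 = 5·19 + 1), so t ≡ 6·10 = 60 ≡ 3 (mod 19).
    Then x = 92 + 187·3 = 653, valid modulo lcm(187, 19) = 3553: x ≡ 653 (mod 3553).
  Combine with x ≡ 5 (mod 13); new modulus lcm = 46189.
    Write x = 653 + 3553·t and substitute into x ≡ 5 (mod 13): 3553·t ≡ 5 − 653 = -648 (mod 13).
    Reduce coefficients mod 13: 4·t ≡ 2 (mod 13).
    The inverse of 4 mod 13 is 10 (since 4·10 = 40 = 3·13 + 1), so t ≡ 10·2 = 20 ≡ 7 (mod 13).
    Then x = 653 + 3553·7 = 25524, valid modulo lcm(3553, 13) = 46189: x ≡ 25524 (mod 46189).
  Combine with x ≡ 2 (mod 3); new modulus lcm = 138567.
    Write x = 25524 + 46189·t and substitute into x ≡ 2 (mod 3): 46189·t ≡ 2 − 25524 = -25522 (mod 3).
    Reduce coefficients mod 3: 1·t ≡ 2 (mod 3).
    So t ≡ 2 (mod 3).
    Then x = 25524 + 46189·2 = 117902, valid modulo lcm(46189, 3) = 138567: x ≡ 117902 (mod 138567).
Verify against each original: 117902 mod 17 = 7, 117902 mod 11 = 4, 117902 mod 19 = 7, 117902 mod 13 = 5, 117902 mod 3 = 2.

x ≡ 117902 (mod 138567).


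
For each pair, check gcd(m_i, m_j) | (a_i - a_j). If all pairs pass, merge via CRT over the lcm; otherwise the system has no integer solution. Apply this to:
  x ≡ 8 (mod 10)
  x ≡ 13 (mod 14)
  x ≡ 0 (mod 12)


Moduli 10, 14, 12 are not pairwise coprime, so CRT works modulo lcm(m_i) when all pairwise compatibility conditions hold.
Pairwise compatibility: gcd(m_i, m_j) must divide a_i - a_j for every pair.
Merge one congruence at a time:
  Start: x ≡ 8 (mod 10).
  Combine with x ≡ 13 (mod 14): gcd(10, 14) = 2, and 13 - 8 = 5 is NOT divisible by 2.
    ⇒ system is inconsistent (no integer solution).

No solution (the system is inconsistent).


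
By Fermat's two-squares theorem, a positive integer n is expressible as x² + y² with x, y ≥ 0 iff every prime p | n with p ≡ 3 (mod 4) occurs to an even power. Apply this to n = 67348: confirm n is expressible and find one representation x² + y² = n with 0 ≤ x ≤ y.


Step 1: Factor n = 67348 = 2^2 · 113 · 149.
Step 2: Check the mod-4 condition on each prime factor: 2 = 2 (special); 113 ≡ 1 (mod 4), exponent 1; 149 ≡ 1 (mod 4), exponent 1.
All primes ≡ 3 (mod 4) appear to even exponent (or don't appear), so by the two-squares theorem n IS expressible as a sum of two squares.
Step 3: Build a representation. Group n = k² · m with k = 2 and m = 113 · 149 = 16837 (a product of primes ≡ 1 (mod 4)); a representation of m scales to one of n via (k·x)² + (k·y)² = k²(x² + y²). Each prime p ≡ 1 (mod 4) is itself a sum of two squares; find a² by testing p − a² for a perfect square:
  113: 113 − 1² = 112, 113 − 2² = 109, 113 − 3² = 104, 113 − 4² = 97, 113 − 5² = 88, 113 − 6² = 77, 113 − 7² = 64 = 8² ⇒ 113 = 7² + 8².
  149: 149 − 1² = 148, 149 − 2² = 145, 149 − 3² = 140, 149 − 4² = 133, 149 − 5² = 124, 149 − 6² = 113, 149 − 7² = 100 = 10² ⇒ 149 = 7² + 10².
  Combine using the Brahmagupta–Fibonacci identity (a² + b²)(c² + d²) = (ac − bd)² + (ad + bc)² = (ac + bd)² + (ad − bc)²:
  113 · 149 = 16837: from (7² + 8²)(7² + 10²), take (7·7 − 8·10, 7·10 + 8·7) = (49 − 80, 70 + 56) = (-31, 126); dropping signs (only squares matter) gives (31, 126); check 31² + 126² = 961 + 15876 = 16837 ✓.
  Scale by k = 2: (2·31, 2·126) = (62, 252).
Step 4: Order so x ≤ y and verify: 62² + 252² = 3844 + 63504 = 67348 = n. ✓

n = 67348 = 62² + 252² (one valid representation with x ≤ y).


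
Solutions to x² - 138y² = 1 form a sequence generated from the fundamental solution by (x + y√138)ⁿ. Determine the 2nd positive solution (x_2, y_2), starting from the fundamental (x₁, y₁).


Step 1: Find the fundamental solution (x₁, y₁) of x² - 138y² = 1.
  Expand √138 as a continued fraction. a₀ = ⌊√138⌋ = 11; iterate m_{k+1} = d_k·a_k − m_k, d_{k+1} = (138 − m_{k+1}²)/d_k, a_{k+1} = ⌊(a₀ + m_{k+1})/d_{k+1}⌋ (starting m₀ = 0, d₀ = 1), with convergents p_k = a_k·p_{k-1} + p_{k-2}, q_k = a_k·q_{k-1} + q_{k-2} (p₋₁ = 1, q₋₁ = 0):
  k = 0: a₀ = 11; p₀/q₀ = 11/1; p₀² − 138·q₀² = 121 − 138 = -17.
  k = 1: m = 11, d = 17, a = ⌊(11 + 11)/17⌋ = 1; p/q = (1·11 + 1)/(1·1 + 0) = 12/1; p² − 138·q² = 144 − 138 = 6.
  k = 2: m = 6, d = 6, a = ⌊(11 + 6)/6⌋ = 2; p/q = (2·12 + 11)/(2·1 + 1) = 35/3; p² − 138·q² = 1225 − 1242 = -17.
  k = 3: m = 6, d = 17, a = ⌊(11 + 6)/17⌋ = 1; p/q = (1·35 + 12)/(1·3 + 1) = 47/4; p² − 138·q² = 2209 − 2208 = 1.
  The first convergent with p² − 138·q² = 1 gives the fundamental solution (x₁, y₁) = (47, 4).
Step 2: Apply the recurrence (x_{n+1}, y_{n+1}) = (x₁x_n + 138y₁y_n, x₁y_n + y₁x_n) repeatedly.
  From (x_1, y_1) = (47, 4): x_2 = 47·47 + 138·4·4 = 4417; y_2 = 47·4 + 4·47 = 376.
Step 3: Verify x_2² - 138·y_2² = 19509889 - 19509888 = 1 (should be 1). ✓

(x_1, y_1) = (47, 4); (x_2, y_2) = (4417, 376).


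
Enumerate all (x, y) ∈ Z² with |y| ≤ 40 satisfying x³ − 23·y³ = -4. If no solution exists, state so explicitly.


The equation is x³ - 23y³ = -4. For fixed y, x³ = 23·y³ − 4, so a solution requires the RHS to be a perfect cube.
Strategy: iterate y from -40 to 40, compute RHS = 23·y³ − 4, and check whether it is a (positive or negative) perfect cube.
Check small values of y:
  y = 0: RHS = -4 is not a perfect cube.
  y = 1: RHS = 19 is not a perfect cube.
  y = -1: RHS = -27 = (-3)³ ⇒ x = -3 works.
  y = 2: RHS = 180 is not a perfect cube.
  y = -2: RHS = -188 is not a perfect cube.
  y = 3: RHS = 617 is not a perfect cube.
  y = -3: RHS = -625 is not a perfect cube.
Continuing the search up to |y| = 40 finds no further solutions beyond those listed.
Collected solutions: (-3, -1).

Solutions (with |y| ≤ 40): (-3, -1).


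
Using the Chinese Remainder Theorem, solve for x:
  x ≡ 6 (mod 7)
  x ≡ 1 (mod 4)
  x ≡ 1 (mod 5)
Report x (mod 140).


Moduli 7, 4, 5 are pairwise coprime; by CRT there is a unique solution modulo M = 7 · 4 · 5 = 140.
Solve pairwise, accumulating the modulus:
  Start with x ≡ 6 (mod 7).
  Combine with x ≡ 1 (mod 4): since gcd(7, 4) = 1, we get a unique residue mod 28.
    Write x = 6 + 7·t and substitute into x ≡ 1 (mod 4): 7·t ≡ 1 − 6 = -5 (mod 4).
    Reduce coefficients mod 4: 3·t ≡ 3 (mod 4).
    The inverse of 3 mod 4 is 3 (since 3·3 = 9 = 2·4 + 1), so t ≡ 3·3 = 9 ≡ 1 (mod 4).
    Then x = 6 + 7·1 = 13, valid modulo lcm(7, 4) = 28: x ≡ 13 (mod 28).
  Combine with x ≡ 1 (mod 5): since gcd(28, 5) = 1, we get a unique residue mod 140.
    Write x = 13 + 28·t and substitute into x ≡ 1 (mod 5): 28·t ≡ 1 − 13 = -12 (mod 5).
    Reduce coefficients mod 5: 3·t ≡ 3 (mod 5).
    The inverse of 3 mod 5 is 2 (since 3·2 = 6 = 1·5 + 1), so t ≡ 2·3 = 6 ≡ 1 (mod 5).
    Then x = 13 + 28·1 = 41, valid modulo lcm(28, 5) = 140: x ≡ 41 (mod 140).
Verify: 41 mod 7 = 6 ✓, 41 mod 4 = 1 ✓, 41 mod 5 = 1 ✓.

x ≡ 41 (mod 140).


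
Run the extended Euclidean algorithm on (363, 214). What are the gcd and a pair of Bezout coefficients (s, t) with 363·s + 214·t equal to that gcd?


Euclidean algorithm on (363, 214) — divide until remainder is 0:
  363 = 1 · 214 + 149
  214 = 1 · 149 + 65
  149 = 2 · 65 + 19
  65 = 3 · 19 + 8
  19 = 2 · 8 + 3
  8 = 2 · 3 + 2
  3 = 1 · 2 + 1
  2 = 2 · 1 + 0
gcd(363, 214) = 1.
Track Bezout coefficients alongside the remainders: start with r₀ = 363 = a·1 + b·0 (s = 1, t = 0) and r₁ = 214 = a·0 + b·1 (s = 0, t = 1); each new remainder r_{k+1} = r_{k-1} − q_k·r_k inherits s_{k+1} = s_{k-1} − q_k·s_k, t_{k+1} = t_{k-1} − q_k·t_k, so r_k = a·s_k + b·t_k at every step:
  q = 1: r = 149, s = 1 − 1·0 = 1, t = 0 − 1·1 = -1  (check: 363·1 + 214·(-1) = 149)
  q = 1: r = 65, s = 0 − 1·1 = -1, t = 1 − 1·(-1) = 2  (check: 363·(-1) + 214·2 = 65)
  q = 2: r = 19, s = 1 − 2·(-1) = 3, t = -1 − 2·2 = -5  (check: 363·3 + 214·(-5) = 19)
  q = 3: r = 8, s = -1 − 3·3 = -10, t = 2 − 3·(-5) = 17  (check: 363·(-10) + 214·17 = 8)
  q = 2: r = 3, s = 3 − 2·(-10) = 23, t = -5 − 2·17 = -39  (check: 363·23 + 214·(-39) = 3)
  q = 2: r = 2, s = -10 − 2·23 = -56, t = 17 − 2·(-39) = 95  (check: 363·(-56) + 214·95 = 2)
  q = 1: r = 1, s = 23 − 1·(-56) = 79, t = -39 − 1·95 = -134  (check: 363·79 + 214·(-134) = 1)
The row with r = 1 (the gcd) gives the Bezout coefficients s = 79, t = -134.
Result: 363 · (79) + 214 · (-134) = 1.

gcd(363, 214) = 1; s = 79, t = -134 (check: 363·79 + 214·(-134) = 1).


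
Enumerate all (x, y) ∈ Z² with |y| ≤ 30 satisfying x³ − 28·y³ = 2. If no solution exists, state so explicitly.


The equation is x³ - 28y³ = 2. For fixed y, x³ = 28·y³ + 2, so a solution requires the RHS to be a perfect cube.
Strategy: iterate y from -30 to 30, compute RHS = 28·y³ + 2, and check whether it is a (positive or negative) perfect cube.
Check small values of y:
  y = 0: RHS = 2 is not a perfect cube.
  y = 1: RHS = 30 is not a perfect cube.
  y = -1: RHS = -26 is not a perfect cube.
  y = 2: RHS = 226 is not a perfect cube.
  y = -2: RHS = -222 is not a perfect cube.
  y = 3: RHS = 758 is not a perfect cube.
  y = -3: RHS = -754 is not a perfect cube.
Continuing the search up to |y| = 30 finds no solutions either.
No (x, y) in the scanned range satisfies the equation.

No integer solutions with |y| ≤ 30.


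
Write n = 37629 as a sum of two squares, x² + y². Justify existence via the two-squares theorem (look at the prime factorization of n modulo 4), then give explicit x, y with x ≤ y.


Step 1: Factor n = 37629 = 3^2 · 37 · 113.
Step 2: Check the mod-4 condition on each prime factor: 3 ≡ 3 (mod 4), exponent 2 (must be even); 37 ≡ 1 (mod 4), exponent 1; 113 ≡ 1 (mod 4), exponent 1.
All primes ≡ 3 (mod 4) appear to even exponent (or don't appear), so by the two-squares theorem n IS expressible as a sum of two squares.
Step 3: Build a representation. Group n = k² · m with k = 3 and m = 37 · 113 = 4181 (a product of primes ≡ 1 (mod 4)); a representation of m scales to one of n via (k·x)² + (k·y)² = k²(x² + y²). Each prime p ≡ 1 (mod 4) is itself a sum of two squares; find a² by testing p − a² for a perfect square:
  37: 37 − 1² = 36 = 6² ⇒ 37 = 1² + 6².
  113: 113 − 1² = 112, 113 − 2² = 109, 113 − 3² = 104, 113 − 4² = 97, 113 − 5² = 88, 113 − 6² = 77, 113 − 7² = 64 = 8² ⇒ 113 = 7² + 8².
  Combine using the Brahmagupta–Fibonacci identity (a² + b²)(c² + d²) = (ac − bd)² + (ad + bc)² = (ac + bd)² + (ad − bc)²:
  37 · 113 = 4181: from (1² + 6²)(7² + 8²), take (1·7 − 6·8, 1·8 + 6·7) = (7 − 48, 8 + 42) = (-41, 50); dropping signs (only squares matter) gives (41, 50); check 41² + 50² = 1681 + 2500 = 4181 ✓.
  Scale by k = 3: (3·41, 3·50) = (123, 150).
Step 4: Order so x ≤ y and verify: 123² + 150² = 15129 + 22500 = 37629 = n. ✓

n = 37629 = 123² + 150² (one valid representation with x ≤ y).


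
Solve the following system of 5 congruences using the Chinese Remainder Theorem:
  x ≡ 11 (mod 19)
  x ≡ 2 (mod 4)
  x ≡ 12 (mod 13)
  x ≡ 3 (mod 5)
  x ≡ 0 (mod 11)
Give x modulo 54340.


Product of moduli M = 19 · 4 · 13 · 5 · 11 = 54340.
Merge one congruence at a time:
  Start: x ≡ 11 (mod 19).
  Combine with x ≡ 2 (mod 4); new modulus lcm = 76.
    Write x = 11 + 19·t and substitute into x ≡ 2 (mod 4): 19·t ≡ 2 − 11 = -9 (mod 4).
    Reduce coefficients mod 4: 3·t ≡ 3 (mod 4).
    The inverse of 3 mod 4 is 3 (since 3·3 = 9 = 2·4 + 1), so t ≡ 3·3 = 9 ≡ 1 (mod 4).
    Then x = 11 + 19·1 = 30, valid modulo lcm(19, 4) = 76: x ≡ 30 (mod 76).
  Combine with x ≡ 12 (mod 13); new modulus lcm = 988.
    Write x = 30 + 76·t and substitute into x ≡ 12 (mod 13): 76·t ≡ 12 − 30 = -18 (mod 13).
    Reduce coefficients mod 13: 11·t ≡ 8 (mod 13).
    The inverse of 11 mod 13 is 6 (since 11·6 = 66 = 5·13 + 1), so t ≡ 6·8 = 48 ≡ 9 (mod 13).
    Then x = 30 + 76·9 = 714, valid modulo lcm(76, 13) = 988: x ≡ 714 (mod 988).
  Combine with x ≡ 3 (mod 5); new modulus lcm = 4940.
    Write x = 714 + 988·t and substitute into x ≡ 3 (mod 5): 988·t ≡ 3 − 714 = -711 (mod 5).
    Reduce coefficients mod 5: 3·t ≡ 4 (mod 5).
    The inverse of 3 mod 5 is 2 (since 3·2 = 6 = 1·5 + 1), so t ≡ 2·4 = 8 ≡ 3 (mod 5).
    Then x = 714 + 988·3 = 3678, valid modulo lcm(988, 5) = 4940: x ≡ 3678 (mod 4940).
  Combine with x ≡ 0 (mod 11); new modulus lcm = 54340.
    Write x = 3678 + 4940·t and substitute into x ≡ 0 (mod 11): 4940·t ≡ 0 − 3678 = -3678 (mod 11).
    Reduce coefficients mod 11: 1·t ≡ 7 (mod 11).
    So t ≡ 7 (mod 11).
    Then x = 3678 + 4940·7 = 38258, valid modulo lcm(4940, 11) = 54340: x ≡ 38258 (mod 54340).
Verify against each original: 38258 mod 19 = 11, 38258 mod 4 = 2, 38258 mod 13 = 12, 38258 mod 5 = 3, 38258 mod 11 = 0.

x ≡ 38258 (mod 54340).


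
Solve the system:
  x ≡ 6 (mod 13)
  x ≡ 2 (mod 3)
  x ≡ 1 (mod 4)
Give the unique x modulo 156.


Moduli 13, 3, 4 are pairwise coprime; by CRT there is a unique solution modulo M = 13 · 3 · 4 = 156.
Solve pairwise, accumulating the modulus:
  Start with x ≡ 6 (mod 13).
  Combine with x ≡ 2 (mod 3): since gcd(13, 3) = 1, we get a unique residue mod 39.
    Write x = 6 + 13·t and substitute into x ≡ 2 (mod 3): 13·t ≡ 2 − 6 = -4 (mod 3).
    Reduce coefficients mod 3: 1·t ≡ 2 (mod 3).
    So t ≡ 2 (mod 3).
    Then x = 6 + 13·2 = 32, valid modulo lcm(13, 3) = 39: x ≡ 32 (mod 39).
  Combine with x ≡ 1 (mod 4): since gcd(39, 4) = 1, we get a unique residue mod 156.
    Write x = 32 + 39·t and substitute into x ≡ 1 (mod 4): 39·t ≡ 1 − 32 = -31 (mod 4).
    Reduce coefficients mod 4: 3·t ≡ 1 (mod 4).
    The inverse of 3 mod 4 is 3 (since 3·3 = 9 = 2·4 + 1), so t ≡ 3·1 = 3 ≡ 3 (mod 4).
    Then x = 32 + 39·3 = 149, valid modulo lcm(39, 4) = 156: x ≡ 149 (mod 156).
Verify: 149 mod 13 = 6 ✓, 149 mod 3 = 2 ✓, 149 mod 4 = 1 ✓.

x ≡ 149 (mod 156).


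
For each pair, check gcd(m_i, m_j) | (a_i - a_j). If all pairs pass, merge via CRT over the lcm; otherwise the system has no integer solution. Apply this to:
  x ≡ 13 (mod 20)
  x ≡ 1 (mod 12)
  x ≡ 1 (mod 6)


Moduli 20, 12, 6 are not pairwise coprime, so CRT works modulo lcm(m_i) when all pairwise compatibility conditions hold.
Pairwise compatibility: gcd(m_i, m_j) must divide a_i - a_j for every pair.
Merge one congruence at a time:
  Start: x ≡ 13 (mod 20).
  Combine with x ≡ 1 (mod 12): gcd(20, 12) = 4; 1 - 13 = -12, which IS divisible by 4, so compatible.
    Write x = 13 + 20·t and substitute into x ≡ 1 (mod 12): 20·t ≡ 1 − 13 = -12 (mod 12).
    Divide the congruence (and modulus) by g = 4: 5·t ≡ -3 (mod 3).
    Reduce coefficients mod 3: 2·t ≡ 0 (mod 3).
    The inverse of 2 mod 3 is 2 (since 2·2 = 4 = 1·3 + 1), so t ≡ 2·0 = 0 ≡ 0 (mod 3).
    Then x = 13 + 20·0 = 13, valid modulo lcm(20, 12) = 60: x ≡ 13 (mod 60).
  Combine with x ≡ 1 (mod 6): gcd(60, 6) = 6; 1 - 13 = -12, which IS divisible by 6, so compatible.
    Write x = 13 + 60·t and substitute into x ≡ 1 (mod 6): 60·t ≡ 1 − 13 = -12 (mod 6).
    Divide the congruence (and modulus) by g = 6: 10·t ≡ -2 (mod 1).
    Modulo 1 every t works; take t = 0.
    Then x = 13 + 60·0 = 13, valid modulo lcm(60, 6) = 60: x ≡ 13 (mod 60).
Verify: 13 mod 20 = 13, 13 mod 12 = 1, 13 mod 6 = 1.

x ≡ 13 (mod 60).


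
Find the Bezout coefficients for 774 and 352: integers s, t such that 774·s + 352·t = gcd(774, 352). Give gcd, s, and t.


Euclidean algorithm on (774, 352) — divide until remainder is 0:
  774 = 2 · 352 + 70
  352 = 5 · 70 + 2
  70 = 35 · 2 + 0
gcd(774, 352) = 2.
Track Bezout coefficients alongside the remainders: start with r₀ = 774 = a·1 + b·0 (s = 1, t = 0) and r₁ = 352 = a·0 + b·1 (s = 0, t = 1); each new remainder r_{k+1} = r_{k-1} − q_k·r_k inherits s_{k+1} = s_{k-1} − q_k·s_k, t_{k+1} = t_{k-1} − q_k·t_k, so r_k = a·s_k + b·t_k at every step:
  q = 2: r = 70, s = 1 − 2·0 = 1, t = 0 − 2·1 = -2  (check: 774·1 + 352·(-2) = 70)
  q = 5: r = 2, s = 0 − 5·1 = -5, t = 1 − 5·(-2) = 11  (check: 774·(-5) + 352·11 = 2)
The row with r = 2 (the gcd) gives the Bezout coefficients s = -5, t = 11.
Result: 774 · (-5) + 352 · (11) = 2.

gcd(774, 352) = 2; s = -5, t = 11 (check: 774·(-5) + 352·11 = 2).


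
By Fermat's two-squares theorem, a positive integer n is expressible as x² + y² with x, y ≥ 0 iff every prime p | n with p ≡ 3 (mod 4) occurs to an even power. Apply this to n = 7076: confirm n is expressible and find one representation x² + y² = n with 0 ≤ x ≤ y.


Step 1: Factor n = 7076 = 2^2 · 29 · 61.
Step 2: Check the mod-4 condition on each prime factor: 2 = 2 (special); 29 ≡ 1 (mod 4), exponent 1; 61 ≡ 1 (mod 4), exponent 1.
All primes ≡ 3 (mod 4) appear to even exponent (or don't appear), so by the two-squares theorem n IS expressible as a sum of two squares.
Step 3: Build a representation. Group n = k² · m with k = 2 and m = 29 · 61 = 1769 (a product of primes ≡ 1 (mod 4)); a representation of m scales to one of n via (k·x)² + (k·y)² = k²(x² + y²). Each prime p ≡ 1 (mod 4) is itself a sum of two squares; find a² by testing p − a² for a perfect square:
  29: 29 − 1² = 28, 29 − 2² = 25 = 5² ⇒ 29 = 2² + 5².
  61: 61 − 1² = 60, 61 − 2² = 57, 61 − 3² = 52, 61 − 4² = 45, 61 − 5² = 36 = 6² ⇒ 61 = 5² + 6².
  Combine using the Brahmagupta–Fibonacci identity (a² + b²)(c² + d²) = (ac − bd)² + (ad + bc)² = (ac + bd)² + (ad − bc)²:
  29 · 61 = 1769: from (2² + 5²)(5² + 6²), take (2·5 − 5·6, 2·6 + 5·5) = (10 − 30, 12 + 25) = (-20, 37); dropping signs (only squares matter) gives (20, 37); check 20² + 37² = 400 + 1369 = 1769 ✓.
  Scale by k = 2: (2·20, 2·37) = (40, 74).
Step 4: Order so x ≤ y and verify: 40² + 74² = 1600 + 5476 = 7076 = n. ✓

n = 7076 = 40² + 74² (one valid representation with x ≤ y).


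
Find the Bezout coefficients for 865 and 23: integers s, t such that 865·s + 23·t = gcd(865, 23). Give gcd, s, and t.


Euclidean algorithm on (865, 23) — divide until remainder is 0:
  865 = 37 · 23 + 14
  23 = 1 · 14 + 9
  14 = 1 · 9 + 5
  9 = 1 · 5 + 4
  5 = 1 · 4 + 1
  4 = 4 · 1 + 0
gcd(865, 23) = 1.
Track Bezout coefficients alongside the remainders: start with r₀ = 865 = a·1 + b·0 (s = 1, t = 0) and r₁ = 23 = a·0 + b·1 (s = 0, t = 1); each new remainder r_{k+1} = r_{k-1} − q_k·r_k inherits s_{k+1} = s_{k-1} − q_k·s_k, t_{k+1} = t_{k-1} − q_k·t_k, so r_k = a·s_k + b·t_k at every step:
  q = 37: r = 14, s = 1 − 37·0 = 1, t = 0 − 37·1 = -37  (check: 865·1 + 23·(-37) = 14)
  q = 1: r = 9, s = 0 − 1·1 = -1, t = 1 − 1·(-37) = 38  (check: 865·(-1) + 23·38 = 9)
  q = 1: r = 5, s = 1 − 1·(-1) = 2, t = -37 − 1·38 = -75  (check: 865·2 + 23·(-75) = 5)
  q = 1: r = 4, s = -1 − 1·2 = -3, t = 38 − 1·(-75) = 113  (check: 865·(-3) + 23·113 = 4)
  q = 1: r = 1, s = 2 − 1·(-3) = 5, t = -75 − 1·113 = -188  (check: 865·5 + 23·(-188) = 1)
The row with r = 1 (the gcd) gives the Bezout coefficients s = 5, t = -188.
Result: 865 · (5) + 23 · (-188) = 1.

gcd(865, 23) = 1; s = 5, t = -188 (check: 865·5 + 23·(-188) = 1).


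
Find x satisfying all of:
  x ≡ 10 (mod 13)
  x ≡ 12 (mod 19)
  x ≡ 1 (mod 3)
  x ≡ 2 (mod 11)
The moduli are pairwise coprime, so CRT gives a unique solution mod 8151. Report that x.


Product of moduli M = 13 · 19 · 3 · 11 = 8151.
Merge one congruence at a time:
  Start: x ≡ 10 (mod 13).
  Combine with x ≡ 12 (mod 19); new modulus lcm = 247.
    Write x = 10 + 13·t and substitute into x ≡ 12 (mod 19): 13·t ≡ 12 − 10 = 2 (mod 19).
    The inverse of 13 mod 19 is 3 (since 13·3 = 39 = 2·19 + 1), so t ≡ 3·2 = 6 ≡ 6 (mod 19).
    Then x = 10 + 13·6 = 88, valid modulo lcm(13, 19) = 247: x ≡ 88 (mod 247).
  Combine with x ≡ 1 (mod 3); new modulus lcm = 741.
    Write x = 88 + 247·t and substitute into x ≡ 1 (mod 3): 247·t ≡ 1 − 88 = -87 (mod 3).
    Reduce coefficients mod 3: 1·t ≡ 0 (mod 3).
    So t ≡ 0 (mod 3).
    Then x = 88 + 247·0 = 88, valid modulo lcm(247, 3) = 741: x ≡ 88 (mod 741).
  Combine with x ≡ 2 (mod 11); new modulus lcm = 8151.
    Write x = 88 + 741·t and substitute into x ≡ 2 (mod 11): 741·t ≡ 2 − 88 = -86 (mod 11).
    Reduce coefficients mod 11: 4·t ≡ 2 (mod 11).
    The inverse of 4 mod 11 is 3 (since 4·3 = 12 = 1·11 + 1), so t ≡ 3·2 = 6 ≡ 6 (mod 11).
    Then x = 88 + 741·6 = 4534, valid modulo lcm(741, 11) = 8151: x ≡ 4534 (mod 8151).
Verify against each original: 4534 mod 13 = 10, 4534 mod 19 = 12, 4534 mod 3 = 1, 4534 mod 11 = 2.

x ≡ 4534 (mod 8151).


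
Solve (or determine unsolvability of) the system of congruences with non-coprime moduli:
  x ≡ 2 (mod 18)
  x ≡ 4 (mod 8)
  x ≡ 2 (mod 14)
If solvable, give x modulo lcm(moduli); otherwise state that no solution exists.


Moduli 18, 8, 14 are not pairwise coprime, so CRT works modulo lcm(m_i) when all pairwise compatibility conditions hold.
Pairwise compatibility: gcd(m_i, m_j) must divide a_i - a_j for every pair.
Merge one congruence at a time:
  Start: x ≡ 2 (mod 18).
  Combine with x ≡ 4 (mod 8): gcd(18, 8) = 2; 4 - 2 = 2, which IS divisible by 2, so compatible.
    Write x = 2 + 18·t and substitute into x ≡ 4 (mod 8): 18·t ≡ 4 − 2 = 2 (mod 8).
    Divide the congruence (and modulus) by g = 2: 9·t ≡ 1 (mod 4).
    Reduce coefficients mod 4: 1·t ≡ 1 (mod 4).
    So t ≡ 1 (mod 4).
    Then x = 2 + 18·1 = 20, valid modulo lcm(18, 8) = 72: x ≡ 20 (mod 72).
  Combine with x ≡ 2 (mod 14): gcd(72, 14) = 2; 2 - 20 = -18, which IS divisible by 2, so compatible.
    Write x = 20 + 72·t and substitute into x ≡ 2 (mod 14): 72·t ≡ 2 − 20 = -18 (mod 14).
    Divide the congruence (and modulus) by g = 2: 36·t ≡ -9 (mod 7).
    Reduce coefficients mod 7: 1·t ≡ 5 (mod 7).
    So t ≡ 5 (mod 7).
    Then x = 20 + 72·5 = 380, valid modulo lcm(72, 14) = 504: x ≡ 380 (mod 504).
Verify: 380 mod 18 = 2, 380 mod 8 = 4, 380 mod 14 = 2.

x ≡ 380 (mod 504).


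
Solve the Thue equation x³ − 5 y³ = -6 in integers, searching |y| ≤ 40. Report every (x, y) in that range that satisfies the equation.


The equation is x³ - 5y³ = -6. For fixed y, x³ = 5·y³ − 6, so a solution requires the RHS to be a perfect cube.
Strategy: iterate y from -40 to 40, compute RHS = 5·y³ − 6, and check whether it is a (positive or negative) perfect cube.
Check small values of y:
  y = 0: RHS = -6 is not a perfect cube.
  y = 1: RHS = -1 = (-1)³ ⇒ x = -1 works.
  y = -1: RHS = -11 is not a perfect cube.
  y = 2: RHS = 34 is not a perfect cube.
  y = -2: RHS = -46 is not a perfect cube.
  y = 3: RHS = 129 is not a perfect cube.
  y = -3: RHS = -141 is not a perfect cube.
Continuing the search up to |y| = 40 finds no further solutions beyond those listed.
Collected solutions: (-1, 1).

Solutions (with |y| ≤ 40): (-1, 1).


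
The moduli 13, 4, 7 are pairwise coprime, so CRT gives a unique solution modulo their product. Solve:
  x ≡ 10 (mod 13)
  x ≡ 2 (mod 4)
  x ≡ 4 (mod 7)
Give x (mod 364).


Moduli 13, 4, 7 are pairwise coprime; by CRT there is a unique solution modulo M = 13 · 4 · 7 = 364.
Solve pairwise, accumulating the modulus:
  Start with x ≡ 10 (mod 13).
  Combine with x ≡ 2 (mod 4): since gcd(13, 4) = 1, we get a unique residue mod 52.
    Write x = 10 + 13·t and substitute into x ≡ 2 (mod 4): 13·t ≡ 2 − 10 = -8 (mod 4).
    Reduce coefficients mod 4: 1·t ≡ 0 (mod 4).
    So t ≡ 0 (mod 4).
    Then x = 10 + 13·0 = 10, valid modulo lcm(13, 4) = 52: x ≡ 10 (mod 52).
  Combine with x ≡ 4 (mod 7): since gcd(52, 7) = 1, we get a unique residue mod 364.
    Write x = 10 + 52·t and substitute into x ≡ 4 (mod 7): 52·t ≡ 4 − 10 = -6 (mod 7).
    Reduce coefficients mod 7: 3·t ≡ 1 (mod 7).
    The inverse of 3 mod 7 is 5 (since 3·5 = 15 = 2·7 + 1), so t ≡ 5·1 = 5 ≡ 5 (mod 7).
    Then x = 10 + 52·5 = 270, valid modulo lcm(52, 7) = 364: x ≡ 270 (mod 364).
Verify: 270 mod 13 = 10 ✓, 270 mod 4 = 2 ✓, 270 mod 7 = 4 ✓.

x ≡ 270 (mod 364).


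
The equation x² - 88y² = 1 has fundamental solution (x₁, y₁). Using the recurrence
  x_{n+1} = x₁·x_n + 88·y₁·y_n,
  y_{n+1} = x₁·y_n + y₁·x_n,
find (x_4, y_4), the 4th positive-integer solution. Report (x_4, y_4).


Step 1: Find the fundamental solution (x₁, y₁) of x² - 88y² = 1.
  Expand √88 as a continued fraction. a₀ = ⌊√88⌋ = 9; iterate m_{k+1} = d_k·a_k − m_k, d_{k+1} = (88 − m_{k+1}²)/d_k, a_{k+1} = ⌊(a₀ + m_{k+1})/d_{k+1}⌋ (starting m₀ = 0, d₀ = 1), with convergents p_k = a_k·p_{k-1} + p_{k-2}, q_k = a_k·q_{k-1} + q_{k-2} (p₋₁ = 1, q₋₁ = 0):
  k = 0: a₀ = 9; p₀/q₀ = 9/1; p₀² − 88·q₀² = 81 − 88 = -7.
  k = 1: m = 9, d = 7, a = ⌊(9 + 9)/7⌋ = 2; p/q = (2·9 + 1)/(2·1 + 0) = 19/2; p² − 88·q² = 361 − 352 = 9.
  k = 2: m = 5, d = 9, a = ⌊(9 + 5)/9⌋ = 1; p/q = (1·19 + 9)/(1·2 + 1) = 28/3; p² − 88·q² = 784 − 792 = -8.
  k = 3: m = 4, d = 8, a = ⌊(9 + 4)/8⌋ = 1; p/q = (1·28 + 19)/(1·3 + 2) = 47/5; p² − 88·q² = 2209 − 2200 = 9.
  k = 4: m = 4, d = 9, a = ⌊(9 + 4)/9⌋ = 1; p/q = (1·47 + 28)/(1·5 + 3) = 75/8; p² − 88·q² = 5625 − 5632 = -7.
  k = 5: m = 5, d = 7, a = ⌊(9 + 5)/7⌋ = 2; p/q = (2·75 + 47)/(2·8 + 5) = 197/21; p² − 88·q² = 38809 − 38808 = 1.
  The first convergent with p² − 88·q² = 1 gives the fundamental solution (x₁, y₁) = (197, 21).
Step 2: Apply the recurrence (x_{n+1}, y_{n+1}) = (x₁x_n + 88y₁y_n, x₁y_n + y₁x_n) repeatedly.
  From (x_1, y_1) = (197, 21): x_2 = 197·197 + 88·21·21 = 77617; y_2 = 197·21 + 21·197 = 8274.
  From (x_2, y_2) = (77617, 8274): x_3 = 197·77617 + 88·21·8274 = 30580901; y_3 = 197·8274 + 21·77617 = 3259935.
  From (x_3, y_3) = (30580901, 3259935): x_4 = 197·30580901 + 88·21·3259935 = 12048797377; y_4 = 197·3259935 + 21·30580901 = 1284406116.
Step 3: Verify x_4² - 88·y_4² = 145173518232002080129 - 145173518232002080128 = 1 (should be 1). ✓

(x_1, y_1) = (197, 21); (x_4, y_4) = (12048797377, 1284406116).


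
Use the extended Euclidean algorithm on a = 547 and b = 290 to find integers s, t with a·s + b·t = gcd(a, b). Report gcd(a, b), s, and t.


Euclidean algorithm on (547, 290) — divide until remainder is 0:
  547 = 1 · 290 + 257
  290 = 1 · 257 + 33
  257 = 7 · 33 + 26
  33 = 1 · 26 + 7
  26 = 3 · 7 + 5
  7 = 1 · 5 + 2
  5 = 2 · 2 + 1
  2 = 2 · 1 + 0
gcd(547, 290) = 1.
Track Bezout coefficients alongside the remainders: start with r₀ = 547 = a·1 + b·0 (s = 1, t = 0) and r₁ = 290 = a·0 + b·1 (s = 0, t = 1); each new remainder r_{k+1} = r_{k-1} − q_k·r_k inherits s_{k+1} = s_{k-1} − q_k·s_k, t_{k+1} = t_{k-1} − q_k·t_k, so r_k = a·s_k + b·t_k at every step:
  q = 1: r = 257, s = 1 − 1·0 = 1, t = 0 − 1·1 = -1  (check: 547·1 + 290·(-1) = 257)
  q = 1: r = 33, s = 0 − 1·1 = -1, t = 1 − 1·(-1) = 2  (check: 547·(-1) + 290·2 = 33)
  q = 7: r = 26, s = 1 − 7·(-1) = 8, t = -1 − 7·2 = -15  (check: 547·8 + 290·(-15) = 26)
  q = 1: r = 7, s = -1 − 1·8 = -9, t = 2 − 1·(-15) = 17  (check: 547·(-9) + 290·17 = 7)
  q = 3: r = 5, s = 8 − 3·(-9) = 35, t = -15 − 3·17 = -66  (check: 547·35 + 290·(-66) = 5)
  q = 1: r = 2, s = -9 − 1·35 = -44, t = 17 − 1·(-66) = 83  (check: 547·(-44) + 290·83 = 2)
  q = 2: r = 1, s = 35 − 2·(-44) = 123, t = -66 − 2·83 = -232  (check: 547·123 + 290·(-232) = 1)
The row with r = 1 (the gcd) gives the Bezout coefficients s = 123, t = -232.
Result: 547 · (123) + 290 · (-232) = 1.

gcd(547, 290) = 1; s = 123, t = -232 (check: 547·123 + 290·(-232) = 1).


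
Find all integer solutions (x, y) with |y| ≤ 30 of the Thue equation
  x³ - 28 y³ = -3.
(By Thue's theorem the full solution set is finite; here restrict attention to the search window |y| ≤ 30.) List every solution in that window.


The equation is x³ - 28y³ = -3. For fixed y, x³ = 28·y³ − 3, so a solution requires the RHS to be a perfect cube.
Strategy: iterate y from -30 to 30, compute RHS = 28·y³ − 3, and check whether it is a (positive or negative) perfect cube.
Check small values of y:
  y = 0: RHS = -3 is not a perfect cube.
  y = 1: RHS = 25 is not a perfect cube.
  y = -1: RHS = -31 is not a perfect cube.
  y = 2: RHS = 221 is not a perfect cube.
  y = -2: RHS = -227 is not a perfect cube.
  y = 3: RHS = 753 is not a perfect cube.
  y = -3: RHS = -759 is not a perfect cube.
Continuing the search up to |y| = 30 finds no solutions either.
No (x, y) in the scanned range satisfies the equation.

No integer solutions with |y| ≤ 30.


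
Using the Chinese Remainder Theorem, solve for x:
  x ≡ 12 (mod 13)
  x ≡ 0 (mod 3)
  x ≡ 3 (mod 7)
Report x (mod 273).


Moduli 13, 3, 7 are pairwise coprime; by CRT there is a unique solution modulo M = 13 · 3 · 7 = 273.
Solve pairwise, accumulating the modulus:
  Start with x ≡ 12 (mod 13).
  Combine with x ≡ 0 (mod 3): since gcd(13, 3) = 1, we get a unique residue mod 39.
    Write x = 12 + 13·t and substitute into x ≡ 0 (mod 3): 13·t ≡ 0 − 12 = -12 (mod 3).
    Reduce coefficients mod 3: 1·t ≡ 0 (mod 3).
    So t ≡ 0 (mod 3).
    Then x = 12 + 13·0 = 12, valid modulo lcm(13, 3) = 39: x ≡ 12 (mod 39).
  Combine with x ≡ 3 (mod 7): since gcd(39, 7) = 1, we get a unique residue mod 273.
    Write x = 12 + 39·t and substitute into x ≡ 3 (mod 7): 39·t ≡ 3 − 12 = -9 (mod 7).
    Reduce coefficients mod 7: 4·t ≡ 5 (mod 7).
    The inverse of 4 mod 7 is 2 (since 4·2 = 8 = 1·7 + 1), so t ≡ 2·5 = 10 ≡ 3 (mod 7).
    Then x = 12 + 39·3 = 129, valid modulo lcm(39, 7) = 273: x ≡ 129 (mod 273).
Verify: 129 mod 13 = 12 ✓, 129 mod 3 = 0 ✓, 129 mod 7 = 3 ✓.

x ≡ 129 (mod 273).
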